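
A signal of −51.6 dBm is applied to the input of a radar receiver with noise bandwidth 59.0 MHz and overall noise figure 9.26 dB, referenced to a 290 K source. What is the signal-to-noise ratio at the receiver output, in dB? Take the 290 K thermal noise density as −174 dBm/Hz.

Noise floor: N = −174 + 10 log₁₀(B) + NF
10 log₁₀(5.90×10⁷) = 77.71 dB
N = −174 + 77.71 + 9.26 = −87.03 dBm
SNR = P_sig − N = −51.6 − (−87.03) = 35.43 dB → 35.4 dB

35.4 dB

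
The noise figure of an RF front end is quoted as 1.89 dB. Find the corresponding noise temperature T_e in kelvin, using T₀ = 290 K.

F = 10^(1.89/10) = 1.54525
T_e = (F − 1)·T₀ = (1.54525 − 1) × 290 = 158 K

158 K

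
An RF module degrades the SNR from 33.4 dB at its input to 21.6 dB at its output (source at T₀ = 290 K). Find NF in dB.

11.8 dB

NF (dB) = SNR_in(dB) − SNR_out(dB) when the source is at T₀
NF = 33.4 − 21.6 = 11.8 dB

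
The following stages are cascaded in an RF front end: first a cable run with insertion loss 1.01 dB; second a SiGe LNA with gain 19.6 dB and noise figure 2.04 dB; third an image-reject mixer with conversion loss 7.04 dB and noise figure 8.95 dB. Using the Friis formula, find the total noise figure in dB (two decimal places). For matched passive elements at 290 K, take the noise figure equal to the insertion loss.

Convert to linear (a loss of L dB is a gain of −L dB): F_i = 10^(NF_i/10), G_i = 10^(G_i,dB/10)
  Stage 1: F_1 = 10^(1.01/10) = 1.262, G_1 = 10^(−1.01/10) = 0.7925
  Stage 2: F_2 = 10^(2.04/10) = 1.600, G_2 = 10^(19.6/10) = 91.20
  Stage 3: F_3 = 10^(8.95/10) = 7.852, G_3 = 10^(−7.04/10) = 0.1977
Friis cascade:
  F = 1.262 + (1.600 − 1)/0.7925 + (7.852 − 1)/72.28 = 2.113
NF = 10 log₁₀(2.113) = 3.25 dB

3.25 dB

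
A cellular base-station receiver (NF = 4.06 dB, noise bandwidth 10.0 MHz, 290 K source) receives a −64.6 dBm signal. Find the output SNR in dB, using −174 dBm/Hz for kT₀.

35.3 dB

Noise floor: N = −174 + 10 log₁₀(B) + NF
10 log₁₀(1.00×10⁷) = 70 dB
N = −174 + 70 + 4.06 = −99.94 dBm
SNR = P_sig − N = −64.6 − (−99.94) = 35.34 dB → 35.3 dB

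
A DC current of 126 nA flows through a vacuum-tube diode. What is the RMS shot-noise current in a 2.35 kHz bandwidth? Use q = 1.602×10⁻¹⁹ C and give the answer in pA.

I_n = √(2qI·B)
2qI·B = 2 × 1.602×10⁻¹⁹ × 1.26×10⁻⁷ × 2.35×10³ = 9.49×10⁻²³ A²
I_n = √(9.49×10⁻²³) = 9.74×10⁻¹² A = 9.74 pA

9.74 pA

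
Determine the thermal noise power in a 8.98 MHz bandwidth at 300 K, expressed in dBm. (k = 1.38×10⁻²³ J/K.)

P_n = kTB = 1.38×10⁻²³ × 300 × 8.98×10⁶ = 3.72×10⁻¹⁴ W
In dBm: 10 log₁₀(3.72×10⁻¹⁴ / 10⁻³) = −104.3 dBm

−104.3 dBm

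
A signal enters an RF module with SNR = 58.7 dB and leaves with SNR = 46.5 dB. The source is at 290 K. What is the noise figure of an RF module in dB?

NF (dB) = SNR_in(dB) − SNR_out(dB) when the source is at T₀
NF = 58.7 − 46.5 = 12.2 dB

12.2 dB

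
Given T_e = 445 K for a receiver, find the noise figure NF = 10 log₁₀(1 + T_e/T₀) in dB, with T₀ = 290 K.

4.04 dB

F = 1 + T_e/T₀ = 1 + 445/290 = 2.53448
NF = 10 log₁₀(2.53448) = 4.04 dB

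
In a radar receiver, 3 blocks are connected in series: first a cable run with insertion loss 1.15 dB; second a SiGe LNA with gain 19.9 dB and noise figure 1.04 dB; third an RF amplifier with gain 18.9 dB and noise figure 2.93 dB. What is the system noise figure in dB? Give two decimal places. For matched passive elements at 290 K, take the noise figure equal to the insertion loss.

Convert to linear (a loss of L dB is a gain of −L dB): F_i = 10^(NF_i/10), G_i = 10^(G_i,dB/10)
  Stage 1: F_1 = 10^(1.15/10) = 1.303, G_1 = 10^(−1.15/10) = 0.7674
  Stage 2: F_2 = 10^(1.04/10) = 1.271, G_2 = 10^(19.9/10) = 97.72
  Stage 3: F_3 = 10^(2.93/10) = 1.963, G_3 = 10^(18.9/10) = 77.62
Friis cascade:
  F = 1.303 + (1.271 − 1)/0.7674 + (1.963 − 1)/74.99 = 1.669
NF = 10 log₁₀(1.669) = 2.22 dB

2.22 dB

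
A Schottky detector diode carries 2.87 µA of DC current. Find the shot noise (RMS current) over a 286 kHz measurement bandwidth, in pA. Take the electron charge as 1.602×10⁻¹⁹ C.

I_n = √(2qI·B)
2qI·B = 2 × 1.602×10⁻¹⁹ × 2.87×10⁻⁶ × 2.86×10⁵ = 2.63×10⁻¹⁹ A²
I_n = √(2.63×10⁻¹⁹) = 5.13×10⁻¹⁰ A = 513 pA

513 pA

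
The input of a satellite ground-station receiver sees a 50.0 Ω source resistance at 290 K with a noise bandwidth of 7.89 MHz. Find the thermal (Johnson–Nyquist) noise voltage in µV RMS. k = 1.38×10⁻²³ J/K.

V_n = √(4kTRB)
4kTRB = 4 × 1.38×10⁻²³ × 290 × 5.00×10¹ × 7.89×10⁶ = 6.32×10⁻¹² V²
V_n = √(6.32×10⁻¹²) = 2.51×10⁻⁶ V = 2.51 µV

2.51 µV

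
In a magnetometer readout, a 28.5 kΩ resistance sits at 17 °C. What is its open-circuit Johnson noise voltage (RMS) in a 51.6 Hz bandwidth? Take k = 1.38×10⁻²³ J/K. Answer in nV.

153 nV

T = 17 °C + 273.15 = 290.15 K
V_n = √(4kTRB)
4kTRB = 4 × 1.38×10⁻²³ × 290.15 × 2.85×10⁴ × 5.16×10¹ = 2.36×10⁻¹⁴ V²
V_n = √(2.36×10⁻¹⁴) = 1.53×10⁻⁷ V = 153 nV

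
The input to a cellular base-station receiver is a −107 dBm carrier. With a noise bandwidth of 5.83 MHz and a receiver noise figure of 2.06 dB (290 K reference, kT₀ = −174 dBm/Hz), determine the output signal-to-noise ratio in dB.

−2.7 dB

Noise floor: N = −174 + 10 log₁₀(B) + NF
10 log₁₀(5.83×10⁶) = 67.66 dB
N = −174 + 67.66 + 2.06 = −104.28 dBm
SNR = P_sig − N = −107 − (−104.28) = −2.72 dB → −2.7 dB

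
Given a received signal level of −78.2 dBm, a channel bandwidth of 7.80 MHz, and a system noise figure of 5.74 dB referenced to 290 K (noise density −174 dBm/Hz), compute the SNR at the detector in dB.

Noise floor: N = −174 + 10 log₁₀(B) + NF
10 log₁₀(7.80×10⁶) = 68.92 dB
N = −174 + 68.92 + 5.74 = −99.34 dBm
SNR = P_sig − N = −78.2 − (−99.34) = 21.14 dB → 21.1 dB

21.1 dB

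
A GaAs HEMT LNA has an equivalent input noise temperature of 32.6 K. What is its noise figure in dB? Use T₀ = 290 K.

F = 1 + T_e/T₀ = 1 + 32.6/290 = 1.11241
NF = 10 log₁₀(1.11241) = 0.463 dB

0.463 dB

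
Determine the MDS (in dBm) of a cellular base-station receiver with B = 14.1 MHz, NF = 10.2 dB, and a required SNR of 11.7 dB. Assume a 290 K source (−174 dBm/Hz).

−80.6 dBm

Sensitivity = −174 + 10 log₁₀(B) + NF + SNR_min
= −174 + 71.49 + 10.2 + 11.7
= −80.61 dBm → −80.6 dBm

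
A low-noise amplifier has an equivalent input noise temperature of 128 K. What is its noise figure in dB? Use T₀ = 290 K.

1.59 dB

F = 1 + T_e/T₀ = 1 + 128/290 = 1.44138
NF = 10 log₁₀(1.44138) = 1.59 dB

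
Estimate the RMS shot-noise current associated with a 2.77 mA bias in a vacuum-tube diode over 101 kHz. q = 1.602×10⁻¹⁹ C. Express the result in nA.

I_n = √(2qI·B)
2qI·B = 2 × 1.602×10⁻¹⁹ × 2.77×10⁻³ × 1.01×10⁵ = 8.96×10⁻¹⁷ A²
I_n = √(8.96×10⁻¹⁷) = 9.47×10⁻⁹ A = 9.47 nA

9.47 nA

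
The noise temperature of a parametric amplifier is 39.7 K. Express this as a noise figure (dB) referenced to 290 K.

F = 1 + T_e/T₀ = 1 + 39.7/290 = 1.1369
NF = 10 log₁₀(1.1369) = 0.557 dB

0.557 dB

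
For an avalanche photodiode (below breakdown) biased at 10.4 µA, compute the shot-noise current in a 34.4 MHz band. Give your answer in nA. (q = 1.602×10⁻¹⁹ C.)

I_n = √(2qI·B)
2qI·B = 2 × 1.602×10⁻¹⁹ × 1.04×10⁻⁵ × 3.44×10⁷ = 1.15×10⁻¹⁶ A²
I_n = √(1.15×10⁻¹⁶) = 1.07×10⁻⁸ A = 10.7 nA

10.7 nA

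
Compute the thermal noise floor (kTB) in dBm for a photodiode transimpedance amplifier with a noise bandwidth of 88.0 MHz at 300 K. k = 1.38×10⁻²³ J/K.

−94.4 dBm

P_n = kTB = 1.38×10⁻²³ × 300 × 8.80×10⁷ = 3.64×10⁻¹³ W
In dBm: 10 log₁₀(3.64×10⁻¹³ / 10⁻³) = −94.4 dBm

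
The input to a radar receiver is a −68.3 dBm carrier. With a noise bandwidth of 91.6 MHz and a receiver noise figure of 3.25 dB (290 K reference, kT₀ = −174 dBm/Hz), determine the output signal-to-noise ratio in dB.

Noise floor: N = −174 + 10 log₁₀(B) + NF
10 log₁₀(9.16×10⁷) = 79.62 dB
N = −174 + 79.62 + 3.25 = −91.13 dBm
SNR = P_sig − N = −68.3 − (−91.13) = 22.83 dB → 22.8 dB

22.8 dB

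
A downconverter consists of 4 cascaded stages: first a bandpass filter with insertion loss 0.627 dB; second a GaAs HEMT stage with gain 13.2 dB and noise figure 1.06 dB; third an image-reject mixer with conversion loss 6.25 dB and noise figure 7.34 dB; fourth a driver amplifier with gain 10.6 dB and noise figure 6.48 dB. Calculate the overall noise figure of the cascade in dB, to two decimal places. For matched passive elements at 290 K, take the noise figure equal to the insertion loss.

Convert to linear (a loss of L dB is a gain of −L dB): F_i = 10^(NF_i/10), G_i = 10^(G_i,dB/10)
  Stage 1: F_1 = 10^(0.627/10) = 1.155, G_1 = 10^(−0.627/10) = 0.8656
  Stage 2: F_2 = 10^(1.06/10) = 1.276, G_2 = 10^(13.2/10) = 20.89
  Stage 3: F_3 = 10^(7.34/10) = 5.420, G_3 = 10^(−6.25/10) = 0.2371
  Stage 4: F_4 = 10^(6.48/10) = 4.446, G_4 = 10^(10.6/10) = 11.48
Friis cascade:
  F = 1.155 + (1.276 − 1)/0.8656 + (5.420 − 1)/18.08 + (4.446 − 1)/4.288 = 2.523
NF = 10 log₁₀(2.523) = 4.02 dB

4.02 dB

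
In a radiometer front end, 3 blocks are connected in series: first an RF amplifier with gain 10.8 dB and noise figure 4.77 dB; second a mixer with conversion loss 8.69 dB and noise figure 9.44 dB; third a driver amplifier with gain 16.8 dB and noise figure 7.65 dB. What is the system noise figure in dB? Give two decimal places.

8.20 dB

Convert to linear (a loss of L dB is a gain of −L dB): F_i = 10^(NF_i/10), G_i = 10^(G_i,dB/10)
  Stage 1: F_1 = 10^(4.77/10) = 2.999, G_1 = 10^(10.8/10) = 12.02
  Stage 2: F_2 = 10^(9.44/10) = 8.790, G_2 = 10^(−8.69/10) = 0.1352
  Stage 3: F_3 = 10^(7.65/10) = 5.821, G_3 = 10^(16.8/10) = 47.86
Friis cascade:
  F = 2.999 + (8.790 − 1)/12.02 + (5.821 − 1)/1.626 = 6.613
NF = 10 log₁₀(6.613) = 8.20 dB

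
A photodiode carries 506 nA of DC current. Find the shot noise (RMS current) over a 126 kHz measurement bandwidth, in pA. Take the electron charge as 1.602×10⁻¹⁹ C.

I_n = √(2qI·B)
2qI·B = 2 × 1.602×10⁻¹⁹ × 5.06×10⁻⁷ × 1.26×10⁵ = 2.04×10⁻²⁰ A²
I_n = √(2.04×10⁻²⁰) = 1.43×10⁻¹⁰ A = 143 pA

143 pA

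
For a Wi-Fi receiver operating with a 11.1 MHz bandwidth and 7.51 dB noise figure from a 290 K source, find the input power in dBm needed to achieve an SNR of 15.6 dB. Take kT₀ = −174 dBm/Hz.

−80.4 dBm

Sensitivity = −174 + 10 log₁₀(B) + NF + SNR_min
= −174 + 70.45 + 7.51 + 15.6
= −80.44 dBm → −80.4 dBm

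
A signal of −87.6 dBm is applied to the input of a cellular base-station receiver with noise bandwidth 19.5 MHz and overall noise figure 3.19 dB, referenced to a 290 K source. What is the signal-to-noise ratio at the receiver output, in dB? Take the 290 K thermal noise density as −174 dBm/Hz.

Noise floor: N = −174 + 10 log₁₀(B) + NF
10 log₁₀(1.95×10⁷) = 72.9 dB
N = −174 + 72.9 + 3.19 = −97.91 dBm
SNR = P_sig − N = −87.6 − (−97.91) = 10.31 dB → 10.3 dB

10.3 dB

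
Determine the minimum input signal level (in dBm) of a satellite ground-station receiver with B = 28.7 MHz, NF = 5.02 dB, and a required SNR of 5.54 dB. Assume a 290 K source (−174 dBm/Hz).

Sensitivity = −174 + 10 log₁₀(B) + NF + SNR_min
= −174 + 74.58 + 5.02 + 5.54
= −88.86 dBm → −88.9 dBm

−88.9 dBm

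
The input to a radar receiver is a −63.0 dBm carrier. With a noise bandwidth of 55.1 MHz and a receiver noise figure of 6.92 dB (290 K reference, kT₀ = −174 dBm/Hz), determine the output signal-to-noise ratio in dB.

Noise floor: N = −174 + 10 log₁₀(B) + NF
10 log₁₀(5.51×10⁷) = 77.41 dB
N = −174 + 77.41 + 6.92 = −89.67 dBm
SNR = P_sig − N = −63.0 − (−89.67) = 26.67 dB → 26.7 dB

26.7 dB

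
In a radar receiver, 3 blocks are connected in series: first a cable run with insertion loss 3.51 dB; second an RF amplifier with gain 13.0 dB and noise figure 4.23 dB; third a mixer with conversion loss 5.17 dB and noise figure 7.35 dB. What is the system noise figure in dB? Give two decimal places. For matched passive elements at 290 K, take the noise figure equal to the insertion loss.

Convert to linear (a loss of L dB is a gain of −L dB): F_i = 10^(NF_i/10), G_i = 10^(G_i,dB/10)
  Stage 1: F_1 = 10^(3.51/10) = 2.244, G_1 = 10^(−3.51/10) = 0.4457
  Stage 2: F_2 = 10^(4.23/10) = 2.649, G_2 = 10^(13.0/10) = 19.95
  Stage 3: F_3 = 10^(7.35/10) = 5.433, G_3 = 10^(−5.17/10) = 0.3041
Friis cascade:
  F = 2.244 + (2.649 − 1)/0.4457 + (5.433 − 1)/8.892 = 6.441
NF = 10 log₁₀(6.441) = 8.09 dB

8.09 dB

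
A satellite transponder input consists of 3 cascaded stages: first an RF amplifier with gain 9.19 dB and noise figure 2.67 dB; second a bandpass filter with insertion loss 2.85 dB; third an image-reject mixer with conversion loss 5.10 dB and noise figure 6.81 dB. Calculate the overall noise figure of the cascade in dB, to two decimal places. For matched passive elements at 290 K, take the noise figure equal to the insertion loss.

Convert to linear (a loss of L dB is a gain of −L dB): F_i = 10^(NF_i/10), G_i = 10^(G_i,dB/10)
  Stage 1: F_1 = 10^(2.67/10) = 1.849, G_1 = 10^(9.19/10) = 8.299
  Stage 2: F_2 = 10^(2.85/10) = 1.928, G_2 = 10^(−2.85/10) = 0.5188
  Stage 3: F_3 = 10^(6.81/10) = 4.797, G_3 = 10^(−5.10/10) = 0.3090
Friis cascade:
  F = 1.849 + (1.928 − 1)/8.299 + (4.797 − 1)/4.305 = 2.843
NF = 10 log₁₀(2.843) = 4.54 dB

4.54 dB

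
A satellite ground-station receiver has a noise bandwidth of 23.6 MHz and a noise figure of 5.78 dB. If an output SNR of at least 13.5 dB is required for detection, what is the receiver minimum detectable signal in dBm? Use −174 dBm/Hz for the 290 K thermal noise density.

−81.0 dBm

Sensitivity = −174 + 10 log₁₀(B) + NF + SNR_min
= −174 + 73.73 + 5.78 + 13.5
= −80.99 dBm → −81.0 dBm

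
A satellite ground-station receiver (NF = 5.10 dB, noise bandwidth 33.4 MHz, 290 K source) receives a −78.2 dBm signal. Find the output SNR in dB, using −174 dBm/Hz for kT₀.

15.5 dB

Noise floor: N = −174 + 10 log₁₀(B) + NF
10 log₁₀(3.34×10⁷) = 75.24 dB
N = −174 + 75.24 + 5.10 = −93.66 dBm
SNR = P_sig − N = −78.2 − (−93.66) = 15.46 dB → 15.5 dB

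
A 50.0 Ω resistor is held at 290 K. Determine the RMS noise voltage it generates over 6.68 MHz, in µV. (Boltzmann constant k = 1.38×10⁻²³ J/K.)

V_n = √(4kTRB)
4kTRB = 4 × 1.38×10⁻²³ × 290 × 5.00×10¹ × 6.68×10⁶ = 5.35×10⁻¹² V²
V_n = √(5.35×10⁻¹²) = 2.31×10⁻⁶ V = 2.31 µV

2.31 µV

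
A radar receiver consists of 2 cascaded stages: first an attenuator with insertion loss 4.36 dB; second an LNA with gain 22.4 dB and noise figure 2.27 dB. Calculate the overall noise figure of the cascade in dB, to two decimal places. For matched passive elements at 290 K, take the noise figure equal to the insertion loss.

6.63 dB

Convert to linear (a loss of L dB is a gain of −L dB): F_i = 10^(NF_i/10), G_i = 10^(G_i,dB/10)
  Stage 1: F_1 = 10^(4.36/10) = 2.729, G_1 = 10^(−4.36/10) = 0.3664
  Stage 2: F_2 = 10^(2.27/10) = 1.687, G_2 = 10^(22.4/10) = 173.8
Friis cascade:
  F = 2.729 + (1.687 − 1)/0.3664 = 4.603
NF = 10 log₁₀(4.603) = 6.63 dB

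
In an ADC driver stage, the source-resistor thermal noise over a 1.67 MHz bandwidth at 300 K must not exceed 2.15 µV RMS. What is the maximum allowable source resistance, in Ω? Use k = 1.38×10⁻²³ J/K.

167 Ω

Johnson–Nyquist: V_n = √(4kTRB) ⇒ R = V_n² / (4kTB)
4kTB = 4 × 1.38×10⁻²³ × 300 × 1.67×10⁶ = 2.77×10⁻¹⁴
R = (2.15×10⁻⁶)² / 2.77×10⁻¹⁴ = 1.67×10² Ω = 167 Ω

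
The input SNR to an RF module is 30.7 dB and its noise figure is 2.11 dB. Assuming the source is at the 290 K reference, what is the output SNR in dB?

By definition F = SNR_in/SNR_out, so in dB: SNR_out = SNR_in − NF
SNR_out = 30.7 − 2.11 = 28.59 dB

28.59 dB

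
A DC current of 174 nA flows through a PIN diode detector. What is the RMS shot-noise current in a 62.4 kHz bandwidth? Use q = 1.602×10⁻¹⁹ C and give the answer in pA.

59.0 pA

I_n = √(2qI·B)
2qI·B = 2 × 1.602×10⁻¹⁹ × 1.74×10⁻⁷ × 6.24×10⁴ = 3.48×10⁻²¹ A²
I_n = √(3.48×10⁻²¹) = 5.90×10⁻¹¹ A = 59.0 pA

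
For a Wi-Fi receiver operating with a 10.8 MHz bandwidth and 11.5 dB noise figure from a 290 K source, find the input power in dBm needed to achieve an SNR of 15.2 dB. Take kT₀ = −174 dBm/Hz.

Sensitivity = −174 + 10 log₁₀(B) + NF + SNR_min
= −174 + 70.33 + 11.5 + 15.2
= −76.97 dBm → −77.0 dBm

−77.0 dBm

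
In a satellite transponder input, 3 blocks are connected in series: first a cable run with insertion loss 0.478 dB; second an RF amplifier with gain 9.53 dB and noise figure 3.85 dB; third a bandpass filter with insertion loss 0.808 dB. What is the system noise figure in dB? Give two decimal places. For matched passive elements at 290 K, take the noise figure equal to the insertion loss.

4.37 dB

Convert to linear (a loss of L dB is a gain of −L dB): F_i = 10^(NF_i/10), G_i = 10^(G_i,dB/10)
  Stage 1: F_1 = 10^(0.478/10) = 1.116, G_1 = 10^(−0.478/10) = 0.8958
  Stage 2: F_2 = 10^(3.85/10) = 2.427, G_2 = 10^(9.53/10) = 8.974
  Stage 3: F_3 = 10^(0.808/10) = 1.204, G_3 = 10^(−0.808/10) = 0.8302
Friis cascade:
  F = 1.116 + (2.427 − 1)/0.8958 + (1.204 − 1)/8.039 = 2.734
NF = 10 log₁₀(2.734) = 4.37 dB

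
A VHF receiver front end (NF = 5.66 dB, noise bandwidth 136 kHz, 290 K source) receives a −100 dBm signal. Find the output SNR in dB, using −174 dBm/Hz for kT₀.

Noise floor: N = −174 + 10 log₁₀(B) + NF
10 log₁₀(1.36×10⁵) = 51.34 dB
N = −174 + 51.34 + 5.66 = −117.00 dBm
SNR = P_sig − N = −100 − (−117.00) = 17.00 dB → 17.0 dB

17.0 dB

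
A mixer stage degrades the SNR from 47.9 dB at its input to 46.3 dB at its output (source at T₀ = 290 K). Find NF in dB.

NF (dB) = SNR_in(dB) − SNR_out(dB) when the source is at T₀
NF = 47.9 − 46.3 = 1.6 dB

1.6 dB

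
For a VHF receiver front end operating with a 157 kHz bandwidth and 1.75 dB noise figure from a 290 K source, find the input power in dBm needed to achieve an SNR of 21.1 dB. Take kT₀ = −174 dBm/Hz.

−99.2 dBm

Sensitivity = −174 + 10 log₁₀(B) + NF + SNR_min
= −174 + 51.96 + 1.75 + 21.1
= −99.19 dBm → −99.2 dBm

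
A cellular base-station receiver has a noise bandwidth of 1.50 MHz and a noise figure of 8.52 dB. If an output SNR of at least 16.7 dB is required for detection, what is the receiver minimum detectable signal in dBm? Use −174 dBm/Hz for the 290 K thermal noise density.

Sensitivity = −174 + 10 log₁₀(B) + NF + SNR_min
= −174 + 61.76 + 8.52 + 16.7
= −87.02 dBm → −87.0 dBm

−87.0 dBm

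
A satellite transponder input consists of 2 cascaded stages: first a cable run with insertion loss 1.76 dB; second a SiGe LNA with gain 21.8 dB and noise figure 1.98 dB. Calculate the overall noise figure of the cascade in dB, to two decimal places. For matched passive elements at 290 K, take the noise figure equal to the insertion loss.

Convert to linear (a loss of L dB is a gain of −L dB): F_i = 10^(NF_i/10), G_i = 10^(G_i,dB/10)
  Stage 1: F_1 = 10^(1.76/10) = 1.500, G_1 = 10^(−1.76/10) = 0.6668
  Stage 2: F_2 = 10^(1.98/10) = 1.578, G_2 = 10^(21.8/10) = 151.4
Friis cascade:
  F = 1.500 + (1.578 − 1)/0.6668 = 2.366
NF = 10 log₁₀(2.366) = 3.74 dB

3.74 dB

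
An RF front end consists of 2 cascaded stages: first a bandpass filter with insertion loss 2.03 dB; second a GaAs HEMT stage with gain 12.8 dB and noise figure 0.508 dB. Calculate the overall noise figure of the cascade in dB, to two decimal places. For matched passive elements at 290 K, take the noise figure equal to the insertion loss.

2.54 dB

Convert to linear (a loss of L dB is a gain of −L dB): F_i = 10^(NF_i/10), G_i = 10^(G_i,dB/10)
  Stage 1: F_1 = 10^(2.03/10) = 1.596, G_1 = 10^(−2.03/10) = 0.6266
  Stage 2: F_2 = 10^(0.508/10) = 1.124, G_2 = 10^(12.8/10) = 19.05
Friis cascade:
  F = 1.596 + (1.124 − 1)/0.6266 = 1.794
NF = 10 log₁₀(1.794) = 2.54 dB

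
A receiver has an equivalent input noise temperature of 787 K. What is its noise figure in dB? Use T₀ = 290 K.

F = 1 + T_e/T₀ = 1 + 787/290 = 3.71379
NF = 10 log₁₀(3.71379) = 5.70 dB

5.70 dB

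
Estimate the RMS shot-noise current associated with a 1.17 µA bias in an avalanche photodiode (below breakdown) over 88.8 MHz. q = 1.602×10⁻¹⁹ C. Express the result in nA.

5.77 nA

I_n = √(2qI·B)
2qI·B = 2 × 1.602×10⁻¹⁹ × 1.17×10⁻⁶ × 8.88×10⁷ = 3.33×10⁻¹⁷ A²
I_n = √(3.33×10⁻¹⁷) = 5.77×10⁻⁹ A = 5.77 nA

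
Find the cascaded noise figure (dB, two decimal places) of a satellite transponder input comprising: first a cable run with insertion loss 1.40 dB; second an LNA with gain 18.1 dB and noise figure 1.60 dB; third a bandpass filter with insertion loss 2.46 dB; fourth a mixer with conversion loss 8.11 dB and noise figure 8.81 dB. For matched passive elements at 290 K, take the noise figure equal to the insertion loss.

3.54 dB

Convert to linear (a loss of L dB is a gain of −L dB): F_i = 10^(NF_i/10), G_i = 10^(G_i,dB/10)
  Stage 1: F_1 = 10^(1.40/10) = 1.380, G_1 = 10^(−1.40/10) = 0.7244
  Stage 2: F_2 = 10^(1.60/10) = 1.445, G_2 = 10^(18.1/10) = 64.57
  Stage 3: F_3 = 10^(2.46/10) = 1.762, G_3 = 10^(−2.46/10) = 0.5675
  Stage 4: F_4 = 10^(8.81/10) = 7.603, G_4 = 10^(−8.11/10) = 0.1545
Friis cascade:
  F = 1.380 + (1.445 − 1)/0.7244 + (1.762 − 1)/46.77 + (7.603 − 1)/26.55 = 2.260
NF = 10 log₁₀(2.260) = 3.54 dB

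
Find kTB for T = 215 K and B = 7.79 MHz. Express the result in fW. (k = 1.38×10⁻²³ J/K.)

23.1 fW

P_n = kTB = 1.38×10⁻²³ × 215 × 7.79×10⁶ = 2.31×10⁻¹⁴ W = 23.1 fW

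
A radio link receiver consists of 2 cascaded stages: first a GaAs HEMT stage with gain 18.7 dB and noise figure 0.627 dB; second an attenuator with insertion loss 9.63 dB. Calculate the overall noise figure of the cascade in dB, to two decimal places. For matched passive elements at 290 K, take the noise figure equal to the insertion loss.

1.02 dB

Convert to linear (a loss of L dB is a gain of −L dB): F_i = 10^(NF_i/10), G_i = 10^(G_i,dB/10)
  Stage 1: F_1 = 10^(0.627/10) = 1.155, G_1 = 10^(18.7/10) = 74.13
  Stage 2: F_2 = 10^(9.63/10) = 9.183, G_2 = 10^(−9.63/10) = 0.1089
Friis cascade:
  F = 1.155 + (9.183 − 1)/74.13 = 1.266
NF = 10 log₁₀(1.266) = 1.02 dB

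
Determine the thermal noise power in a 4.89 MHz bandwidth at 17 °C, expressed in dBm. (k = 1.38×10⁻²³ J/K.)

−107.1 dBm

T = 17 °C + 273.15 = 290.15 K
P_n = kTB = 1.38×10⁻²³ × 290.15 × 4.89×10⁶ = 1.96×10⁻¹⁴ W
In dBm: 10 log₁₀(1.96×10⁻¹⁴ / 10⁻³) = −107.1 dBm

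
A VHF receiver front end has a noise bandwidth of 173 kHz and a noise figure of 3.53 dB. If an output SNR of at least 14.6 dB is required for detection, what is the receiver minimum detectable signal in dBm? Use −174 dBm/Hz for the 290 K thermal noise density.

−103.5 dBm

Sensitivity = −174 + 10 log₁₀(B) + NF + SNR_min
= −174 + 52.38 + 3.53 + 14.6
= −103.49 dBm → −103.5 dBm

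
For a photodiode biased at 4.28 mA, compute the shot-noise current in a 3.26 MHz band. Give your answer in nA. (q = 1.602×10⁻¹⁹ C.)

66.9 nA

I_n = √(2qI·B)
2qI·B = 2 × 1.602×10⁻¹⁹ × 4.28×10⁻³ × 3.26×10⁶ = 4.47×10⁻¹⁵ A²
I_n = √(4.47×10⁻¹⁵) = 6.69×10⁻⁸ A = 66.9 nA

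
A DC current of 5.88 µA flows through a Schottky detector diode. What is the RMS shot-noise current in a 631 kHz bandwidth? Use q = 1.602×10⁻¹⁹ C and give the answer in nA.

I_n = √(2qI·B)
2qI·B = 2 × 1.602×10⁻¹⁹ × 5.88×10⁻⁶ × 6.31×10⁵ = 1.19×10⁻¹⁸ A²
I_n = √(1.19×10⁻¹⁸) = 1.09×10⁻⁹ A = 1.09 nA

1.09 nA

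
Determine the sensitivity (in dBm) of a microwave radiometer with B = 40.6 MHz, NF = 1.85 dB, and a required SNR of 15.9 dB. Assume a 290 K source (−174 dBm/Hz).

Sensitivity = −174 + 10 log₁₀(B) + NF + SNR_min
= −174 + 76.09 + 1.85 + 15.9
= −80.16 dBm → −80.2 dBm

−80.2 dBm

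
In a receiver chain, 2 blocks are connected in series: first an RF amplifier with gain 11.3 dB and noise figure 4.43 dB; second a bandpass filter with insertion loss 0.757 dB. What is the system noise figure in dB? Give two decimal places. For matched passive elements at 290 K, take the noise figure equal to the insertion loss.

Convert to linear (a loss of L dB is a gain of −L dB): F_i = 10^(NF_i/10), G_i = 10^(G_i,dB/10)
  Stage 1: F_1 = 10^(4.43/10) = 2.773, G_1 = 10^(11.3/10) = 13.49
  Stage 2: F_2 = 10^(0.757/10) = 1.190, G_2 = 10^(−0.757/10) = 0.8400
Friis cascade:
  F = 2.773 + (1.190 − 1)/13.49 = 2.787
NF = 10 log₁₀(2.787) = 4.45 dB

4.45 dB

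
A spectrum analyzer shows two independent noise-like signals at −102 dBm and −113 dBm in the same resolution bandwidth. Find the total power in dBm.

Convert to linear, add, convert back:
P₁ = 6.31×10⁻¹⁴ W, P₂ = 5.01×10⁻¹⁵ W
P_tot = 6.81×10⁻¹⁴ W → 10 log₁₀(P_tot / 10⁻³) = −101.7 dBm

−101.7 dBm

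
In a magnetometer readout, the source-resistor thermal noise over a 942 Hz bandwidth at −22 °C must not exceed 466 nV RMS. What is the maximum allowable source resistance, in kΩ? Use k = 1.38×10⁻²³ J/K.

T = −22 °C + 273.15 = 251.15 K
Johnson–Nyquist: V_n = √(4kTRB) ⇒ R = V_n² / (4kTB)
4kTB = 4 × 1.38×10⁻²³ × 251.15 × 9.42×10² = 1.31×10⁻¹⁷
R = (4.66×10⁻⁷)² / 1.31×10⁻¹⁷ = 1.66×10⁴ Ω = 16.6 kΩ

16.6 kΩ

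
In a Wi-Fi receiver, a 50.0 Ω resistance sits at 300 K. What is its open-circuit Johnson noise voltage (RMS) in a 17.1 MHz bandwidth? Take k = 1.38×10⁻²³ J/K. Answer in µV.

V_n = √(4kTRB)
4kTRB = 4 × 1.38×10⁻²³ × 300 × 5.00×10¹ × 1.71×10⁷ = 1.42×10⁻¹¹ V²
V_n = √(1.42×10⁻¹¹) = 3.76×10⁻⁶ V = 3.76 µV

3.76 µV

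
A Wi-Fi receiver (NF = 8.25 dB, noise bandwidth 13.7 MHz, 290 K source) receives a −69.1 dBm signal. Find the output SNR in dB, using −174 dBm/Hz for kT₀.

Noise floor: N = −174 + 10 log₁₀(B) + NF
10 log₁₀(1.37×10⁷) = 71.37 dB
N = −174 + 71.37 + 8.25 = −94.38 dBm
SNR = P_sig − N = −69.1 − (−94.38) = 25.28 dB → 25.3 dB

25.3 dB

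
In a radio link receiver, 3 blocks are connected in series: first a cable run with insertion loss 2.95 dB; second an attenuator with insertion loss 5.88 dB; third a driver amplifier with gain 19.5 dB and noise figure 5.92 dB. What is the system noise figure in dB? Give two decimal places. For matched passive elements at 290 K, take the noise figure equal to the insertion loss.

14.75 dB

Convert to linear (a loss of L dB is a gain of −L dB): F_i = 10^(NF_i/10), G_i = 10^(G_i,dB/10)
  Stage 1: F_1 = 10^(2.95/10) = 1.972, G_1 = 10^(−2.95/10) = 0.5070
  Stage 2: F_2 = 10^(5.88/10) = 3.873, G_2 = 10^(−5.88/10) = 0.2582
  Stage 3: F_3 = 10^(5.92/10) = 3.908, G_3 = 10^(19.5/10) = 89.13
Friis cascade:
  F = 1.972 + (3.873 − 1)/0.5070 + (3.908 − 1)/0.1309 = 29.85
NF = 10 log₁₀(29.85) = 14.75 dB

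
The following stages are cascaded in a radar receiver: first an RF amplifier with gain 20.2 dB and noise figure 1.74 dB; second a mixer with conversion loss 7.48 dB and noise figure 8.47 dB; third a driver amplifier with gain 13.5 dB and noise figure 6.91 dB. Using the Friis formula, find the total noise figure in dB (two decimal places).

Convert to linear (a loss of L dB is a gain of −L dB): F_i = 10^(NF_i/10), G_i = 10^(G_i,dB/10)
  Stage 1: F_1 = 10^(1.74/10) = 1.493, G_1 = 10^(20.2/10) = 104.7
  Stage 2: F_2 = 10^(8.47/10) = 7.031, G_2 = 10^(−7.48/10) = 0.1786
  Stage 3: F_3 = 10^(6.91/10) = 4.909, G_3 = 10^(13.5/10) = 22.39
Friis cascade:
  F = 1.493 + (7.031 − 1)/104.7 + (4.909 − 1)/18.71 = 1.759
NF = 10 log₁₀(1.759) = 2.45 dB

2.45 dB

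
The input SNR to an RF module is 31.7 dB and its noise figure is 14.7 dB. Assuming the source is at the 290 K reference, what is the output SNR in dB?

By definition F = SNR_in/SNR_out, so in dB: SNR_out = SNR_in − NF
SNR_out = 31.7 − 14.7 = 17.0 dB

17.0 dB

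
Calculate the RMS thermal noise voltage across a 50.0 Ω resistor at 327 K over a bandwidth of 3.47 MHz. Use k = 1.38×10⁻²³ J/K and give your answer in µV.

V_n = √(4kTRB)
4kTRB = 4 × 1.38×10⁻²³ × 327 × 5.00×10¹ × 3.47×10⁶ = 3.13×10⁻¹² V²
V_n = √(3.13×10⁻¹²) = 1.77×10⁻⁶ V = 1.77 µV

1.77 µV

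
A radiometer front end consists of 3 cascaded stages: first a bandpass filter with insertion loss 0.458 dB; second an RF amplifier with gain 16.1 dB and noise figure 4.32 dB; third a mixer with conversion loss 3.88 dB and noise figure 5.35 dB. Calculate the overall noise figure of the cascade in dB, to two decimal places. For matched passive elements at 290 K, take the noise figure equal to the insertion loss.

Convert to linear (a loss of L dB is a gain of −L dB): F_i = 10^(NF_i/10), G_i = 10^(G_i,dB/10)
  Stage 1: F_1 = 10^(0.458/10) = 1.111, G_1 = 10^(−0.458/10) = 0.8999
  Stage 2: F_2 = 10^(4.32/10) = 2.704, G_2 = 10^(16.1/10) = 40.74
  Stage 3: F_3 = 10^(5.35/10) = 3.428, G_3 = 10^(−3.88/10) = 0.4093
Friis cascade:
  F = 1.111 + (2.704 − 1)/0.8999 + (3.428 − 1)/36.66 = 3.071
NF = 10 log₁₀(3.071) = 4.87 dB

4.87 dB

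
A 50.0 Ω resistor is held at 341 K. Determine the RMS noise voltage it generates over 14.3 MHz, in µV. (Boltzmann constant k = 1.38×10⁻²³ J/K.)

V_n = √(4kTRB)
4kTRB = 4 × 1.38×10⁻²³ × 341 × 5.00×10¹ × 1.43×10⁷ = 1.35×10⁻¹¹ V²
V_n = √(1.35×10⁻¹¹) = 3.67×10⁻⁶ V = 3.67 µV

3.67 µV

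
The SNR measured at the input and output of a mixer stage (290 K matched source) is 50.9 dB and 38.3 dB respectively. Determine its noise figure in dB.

NF (dB) = SNR_in(dB) − SNR_out(dB) when the source is at T₀
NF = 50.9 − 38.3 = 12.6 dB

12.6 dB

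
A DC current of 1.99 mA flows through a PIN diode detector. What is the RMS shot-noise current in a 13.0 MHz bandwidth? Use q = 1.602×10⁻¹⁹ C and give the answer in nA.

I_n = √(2qI·B)
2qI·B = 2 × 1.602×10⁻¹⁹ × 1.99×10⁻³ × 1.30×10⁷ = 8.29×10⁻¹⁵ A²
I_n = √(8.29×10⁻¹⁵) = 9.10×10⁻⁸ A = 91.0 nA

91.0 nA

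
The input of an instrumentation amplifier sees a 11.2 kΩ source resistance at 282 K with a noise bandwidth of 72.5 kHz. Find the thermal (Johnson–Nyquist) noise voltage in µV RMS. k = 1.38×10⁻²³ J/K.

V_n = √(4kTRB)
4kTRB = 4 × 1.38×10⁻²³ × 282 × 1.12×10⁴ × 7.25×10⁴ = 1.26×10⁻¹¹ V²
V_n = √(1.26×10⁻¹¹) = 3.56×10⁻⁶ V = 3.56 µV

3.56 µV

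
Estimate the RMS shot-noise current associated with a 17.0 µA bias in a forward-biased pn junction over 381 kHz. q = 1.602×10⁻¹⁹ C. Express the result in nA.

I_n = √(2qI·B)
2qI·B = 2 × 1.602×10⁻¹⁹ × 1.70×10⁻⁵ × 3.81×10⁵ = 2.08×10⁻¹⁸ A²
I_n = √(2.08×10⁻¹⁸) = 1.44×10⁻⁹ A = 1.44 nA

1.44 nA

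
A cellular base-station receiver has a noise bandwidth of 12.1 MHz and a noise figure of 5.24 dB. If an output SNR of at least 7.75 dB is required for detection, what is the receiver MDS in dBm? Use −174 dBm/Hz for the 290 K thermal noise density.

Sensitivity = −174 + 10 log₁₀(B) + NF + SNR_min
= −174 + 70.83 + 5.24 + 7.75
= −90.18 dBm → −90.2 dBm

−90.2 dBm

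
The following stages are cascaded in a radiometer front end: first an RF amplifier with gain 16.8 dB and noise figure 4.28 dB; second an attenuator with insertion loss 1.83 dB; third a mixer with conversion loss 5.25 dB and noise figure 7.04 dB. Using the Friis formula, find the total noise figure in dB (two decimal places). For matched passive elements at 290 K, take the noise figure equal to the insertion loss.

4.50 dB

Convert to linear (a loss of L dB is a gain of −L dB): F_i = 10^(NF_i/10), G_i = 10^(G_i,dB/10)
  Stage 1: F_1 = 10^(4.28/10) = 2.679, G_1 = 10^(16.8/10) = 47.86
  Stage 2: F_2 = 10^(1.83/10) = 1.524, G_2 = 10^(−1.83/10) = 0.6561
  Stage 3: F_3 = 10^(7.04/10) = 5.058, G_3 = 10^(−5.25/10) = 0.2985
Friis cascade:
  F = 2.679 + (1.524 − 1)/47.86 + (5.058 − 1)/31.41 = 2.819
NF = 10 log₁₀(2.819) = 4.50 dB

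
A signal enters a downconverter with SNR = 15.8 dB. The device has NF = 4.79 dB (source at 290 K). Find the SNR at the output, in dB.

By definition F = SNR_in/SNR_out, so in dB: SNR_out = SNR_in − NF
SNR_out = 15.8 − 4.79 = 11.01 dB

11.01 dB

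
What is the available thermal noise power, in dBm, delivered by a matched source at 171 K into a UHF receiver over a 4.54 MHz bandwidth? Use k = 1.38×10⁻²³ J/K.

−109.7 dBm

P_n = kTB = 1.38×10⁻²³ × 171 × 4.54×10⁶ = 1.07×10⁻¹⁴ W
In dBm: 10 log₁₀(1.07×10⁻¹⁴ / 10⁻³) = −109.7 dBm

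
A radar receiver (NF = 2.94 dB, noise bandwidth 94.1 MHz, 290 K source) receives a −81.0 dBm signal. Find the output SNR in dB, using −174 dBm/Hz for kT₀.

10.3 dB

Noise floor: N = −174 + 10 log₁₀(B) + NF
10 log₁₀(9.41×10⁷) = 79.74 dB
N = −174 + 79.74 + 2.94 = −91.32 dBm
SNR = P_sig − N = −81.0 − (−91.32) = 10.32 dB → 10.3 dB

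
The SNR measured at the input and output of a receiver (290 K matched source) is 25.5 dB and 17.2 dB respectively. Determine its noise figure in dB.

8.3 dB

NF (dB) = SNR_in(dB) − SNR_out(dB) when the source is at T₀
NF = 25.5 − 17.2 = 8.3 dB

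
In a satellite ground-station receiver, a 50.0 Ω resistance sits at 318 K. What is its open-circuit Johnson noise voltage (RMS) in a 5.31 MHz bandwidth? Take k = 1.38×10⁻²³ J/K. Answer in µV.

V_n = √(4kTRB)
4kTRB = 4 × 1.38×10⁻²³ × 318 × 5.00×10¹ × 5.31×10⁶ = 4.66×10⁻¹² V²
V_n = √(4.66×10⁻¹²) = 2.16×10⁻⁶ V = 2.16 µV

2.16 µV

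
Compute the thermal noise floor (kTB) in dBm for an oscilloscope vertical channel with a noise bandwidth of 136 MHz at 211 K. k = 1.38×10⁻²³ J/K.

−94.0 dBm

P_n = kTB = 1.38×10⁻²³ × 211 × 1.36×10⁸ = 3.96×10⁻¹³ W
In dBm: 10 log₁₀(3.96×10⁻¹³ / 10⁻³) = −94.0 dBm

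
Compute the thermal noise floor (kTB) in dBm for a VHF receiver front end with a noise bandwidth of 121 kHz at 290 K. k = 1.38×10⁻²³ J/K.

P_n = kTB = 1.38×10⁻²³ × 290 × 1.21×10⁵ = 4.84×10⁻¹⁶ W
In dBm: 10 log₁₀(4.84×10⁻¹⁶ / 10⁻³) = −123.1 dBm

−123.1 dBm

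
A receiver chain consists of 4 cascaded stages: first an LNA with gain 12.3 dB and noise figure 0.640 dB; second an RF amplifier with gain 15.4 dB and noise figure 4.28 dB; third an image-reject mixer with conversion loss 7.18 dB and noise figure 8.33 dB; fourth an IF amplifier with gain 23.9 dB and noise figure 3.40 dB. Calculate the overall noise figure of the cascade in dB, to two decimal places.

Convert to linear (a loss of L dB is a gain of −L dB): F_i = 10^(NF_i/10), G_i = 10^(G_i,dB/10)
  Stage 1: F_1 = 10^(0.640/10) = 1.159, G_1 = 10^(12.3/10) = 16.98
  Stage 2: F_2 = 10^(4.28/10) = 2.679, G_2 = 10^(15.4/10) = 34.67
  Stage 3: F_3 = 10^(8.33/10) = 6.808, G_3 = 10^(−7.18/10) = 0.1914
  Stage 4: F_4 = 10^(3.40/10) = 2.188, G_4 = 10^(23.9/10) = 245.5
Friis cascade:
  F = 1.159 + (2.679 − 1)/16.98 + (6.808 − 1)/588.8 + (2.188 − 1)/112.7 = 1.278
NF = 10 log₁₀(1.278) = 1.07 dB

1.07 dB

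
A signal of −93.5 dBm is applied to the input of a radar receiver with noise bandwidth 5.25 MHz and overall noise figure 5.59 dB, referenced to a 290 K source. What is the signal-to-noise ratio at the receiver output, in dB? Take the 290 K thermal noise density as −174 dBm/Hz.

Noise floor: N = −174 + 10 log₁₀(B) + NF
10 log₁₀(5.25×10⁶) = 67.2 dB
N = −174 + 67.2 + 5.59 = −101.21 dBm
SNR = P_sig − N = −93.5 − (−101.21) = 7.71 dB → 7.7 dB

7.7 dB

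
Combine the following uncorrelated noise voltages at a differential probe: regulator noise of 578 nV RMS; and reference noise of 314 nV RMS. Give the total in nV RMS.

Uncorrelated sources add in power (mean-square): V_tot = √(ΣV_i²)
V_tot = √[(5.78×10⁻⁷)² + (3.14×10⁻⁷)²] = 6.58×10⁻⁷ V = 658 nV

658 nV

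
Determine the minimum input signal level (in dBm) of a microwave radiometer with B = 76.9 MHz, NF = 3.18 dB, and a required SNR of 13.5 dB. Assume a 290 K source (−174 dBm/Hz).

Sensitivity = −174 + 10 log₁₀(B) + NF + SNR_min
= −174 + 78.86 + 3.18 + 13.5
= −78.46 dBm → −78.5 dBm

−78.5 dBm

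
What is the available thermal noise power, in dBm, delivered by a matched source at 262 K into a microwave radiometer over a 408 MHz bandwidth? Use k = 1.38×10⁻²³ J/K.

−88.3 dBm

P_n = kTB = 1.38×10⁻²³ × 262 × 4.08×10⁸ = 1.48×10⁻¹² W
In dBm: 10 log₁₀(1.48×10⁻¹² / 10⁻³) = −88.3 dBm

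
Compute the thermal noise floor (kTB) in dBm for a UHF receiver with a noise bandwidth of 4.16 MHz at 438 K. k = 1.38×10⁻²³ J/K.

P_n = kTB = 1.38×10⁻²³ × 438 × 4.16×10⁶ = 2.51×10⁻¹⁴ W
In dBm: 10 log₁₀(2.51×10⁻¹⁴ / 10⁻³) = −106.0 dBm

−106.0 dBm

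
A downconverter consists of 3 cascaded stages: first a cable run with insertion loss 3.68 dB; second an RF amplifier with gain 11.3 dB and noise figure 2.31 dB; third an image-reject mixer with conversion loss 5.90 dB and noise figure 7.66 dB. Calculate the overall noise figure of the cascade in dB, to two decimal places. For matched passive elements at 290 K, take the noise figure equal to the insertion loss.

6.82 dB

Convert to linear (a loss of L dB is a gain of −L dB): F_i = 10^(NF_i/10), G_i = 10^(G_i,dB/10)
  Stage 1: F_1 = 10^(3.68/10) = 2.333, G_1 = 10^(−3.68/10) = 0.4285
  Stage 2: F_2 = 10^(2.31/10) = 1.702, G_2 = 10^(11.3/10) = 13.49
  Stage 3: F_3 = 10^(7.66/10) = 5.834, G_3 = 10^(−5.90/10) = 0.2570
Friis cascade:
  F = 2.333 + (1.702 − 1)/0.4285 + (5.834 − 1)/5.781 = 4.808
NF = 10 log₁₀(4.808) = 6.82 dB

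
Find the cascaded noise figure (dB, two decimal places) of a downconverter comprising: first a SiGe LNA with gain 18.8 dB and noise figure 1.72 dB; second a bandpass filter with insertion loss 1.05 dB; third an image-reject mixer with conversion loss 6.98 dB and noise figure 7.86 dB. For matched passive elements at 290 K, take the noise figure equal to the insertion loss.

Convert to linear (a loss of L dB is a gain of −L dB): F_i = 10^(NF_i/10), G_i = 10^(G_i,dB/10)
  Stage 1: F_1 = 10^(1.72/10) = 1.486, G_1 = 10^(18.8/10) = 75.86
  Stage 2: F_2 = 10^(1.05/10) = 1.274, G_2 = 10^(−1.05/10) = 0.7852
  Stage 3: F_3 = 10^(7.86/10) = 6.109, G_3 = 10^(−6.98/10) = 0.2004
Friis cascade:
  F = 1.486 + (1.274 − 1)/75.86 + (6.109 − 1)/59.57 = 1.575
NF = 10 log₁₀(1.575) = 1.97 dB

1.97 dB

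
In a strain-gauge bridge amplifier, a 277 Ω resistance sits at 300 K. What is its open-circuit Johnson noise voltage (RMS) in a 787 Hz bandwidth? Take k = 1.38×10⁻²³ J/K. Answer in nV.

60.1 nV

V_n = √(4kTRB)
4kTRB = 4 × 1.38×10⁻²³ × 300 × 2.77×10² × 7.87×10² = 3.61×10⁻¹⁵ V²
V_n = √(3.61×10⁻¹⁵) = 6.01×10⁻⁸ V = 60.1 nV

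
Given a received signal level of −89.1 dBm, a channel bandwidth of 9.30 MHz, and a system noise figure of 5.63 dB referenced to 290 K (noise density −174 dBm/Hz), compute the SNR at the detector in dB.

9.6 dB

Noise floor: N = −174 + 10 log₁₀(B) + NF
10 log₁₀(9.30×10⁶) = 69.68 dB
N = −174 + 69.68 + 5.63 = −98.69 dBm
SNR = P_sig − N = −89.1 − (−98.69) = 9.59 dB → 9.6 dB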